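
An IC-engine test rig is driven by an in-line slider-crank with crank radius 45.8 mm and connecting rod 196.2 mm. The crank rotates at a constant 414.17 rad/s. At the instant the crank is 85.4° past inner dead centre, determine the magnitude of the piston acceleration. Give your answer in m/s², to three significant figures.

ω = 414.2 rad/s
x(θ) = r cosθ + √(L² − r² sin²θ); with ω constant, a = ω²·d²x/dθ².
d²x/dθ² = −r cosθ − r²(cos2θ)/√u − r⁴ sin²2θ/(4u^{3/2}),  u = L² − r² sin²θ = 0.0364103 m².
Substituting r = 0.0458 m, L = 0.1962 m, θ = 85.4°: d²x/dθ² = +0.0071745 m.
a = ω²·d²x/dθ² = (414.2)²·(+0.0071745) = +1230.7 m/s²;  |a| = 1230.7 m/s².

1230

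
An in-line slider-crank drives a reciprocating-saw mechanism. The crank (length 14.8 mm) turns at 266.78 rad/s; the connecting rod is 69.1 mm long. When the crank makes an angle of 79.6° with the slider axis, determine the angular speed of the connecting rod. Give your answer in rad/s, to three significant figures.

10.6

ω = 266.8 rad/s
The rod makes angle φ with the slider axis where L sinφ = r sinθ; differentiating, L cosφ·φ̇ = r ω cosθ.
L cosφ = √(L² − r² sin²θ) = 0.067549 m.
|ω_rod| = r ω |cosθ| / √(L² − r² sin²θ) = 0.0148·266.8·0.18052/0.067549 = 10.552 rad/s.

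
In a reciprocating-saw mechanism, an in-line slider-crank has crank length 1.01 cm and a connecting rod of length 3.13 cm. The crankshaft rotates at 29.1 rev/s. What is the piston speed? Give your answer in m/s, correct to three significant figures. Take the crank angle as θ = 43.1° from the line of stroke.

1.57

ω = 2π·29.1 = 182.8 rad/s
For an in-line slider-crank, x = r cosθ + √(L² − r² sin²θ), so v = −rω sinθ·[1 + r cosθ/√(L² − r² sin²θ)].
With r = 0.0101 m, L = 0.0313 m, θ = 43.1°: √(L² − r² sin²θ) = 0.03053 m.
v = −0.0101·182.8·0.68327·[1 + 0.0101·0.73016/0.03053] = -1.5666 m/s.
|v| = 1.5666 m/s.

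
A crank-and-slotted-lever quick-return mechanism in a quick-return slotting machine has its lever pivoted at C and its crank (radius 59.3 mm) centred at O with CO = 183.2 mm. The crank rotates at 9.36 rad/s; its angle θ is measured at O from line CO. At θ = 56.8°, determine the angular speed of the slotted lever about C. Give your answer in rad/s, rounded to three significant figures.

1.81

ω = 9.36 rad/s
Crank pin A relative to C: A = (d + r cosθ, r sinθ); lever angle φ = atan2(r sinθ, d + r cosθ).
Differentiating tanφ: φ̇ = rω(d cosθ + r)/(d² + r² + 2dr cosθ).
d² + r² + 2dr cosθ = |CA|² = 0.0489759 m²;  d cosθ + r = +0.15961 m.
|ω_lever| = |0.0593·9.36·+0.15961| / 0.0489759 = 1.8089 rad/s.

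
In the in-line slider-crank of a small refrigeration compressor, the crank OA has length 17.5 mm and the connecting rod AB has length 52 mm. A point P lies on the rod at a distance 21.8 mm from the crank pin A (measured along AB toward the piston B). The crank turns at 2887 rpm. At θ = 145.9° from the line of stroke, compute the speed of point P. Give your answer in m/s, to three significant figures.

3.65

ω = 302.3 rad/s.  Crank-pin speed |V_A| = rω = 5.2907 m/s, perpendicular to OA.
Rod angle: sinφ = −(r/L) sinθ ⇒ φ = -10.876°; ω_rod = −rω cosθ/√(L²−r²sin²θ) = +85.791 rad/s.
V_P = V_A + ω_rod × AP, with AP = 0.0218 m along the rod.
Components: V_Px = −rω sinθ − a·ω_rod·sinφ = -2.6133 m/s;  V_Py = rω cosθ + a·ω_rod·cosφ = -2.5444 m/s.
|V_P| = √(V_Px² + V_Py²) = 3.6473 m/s.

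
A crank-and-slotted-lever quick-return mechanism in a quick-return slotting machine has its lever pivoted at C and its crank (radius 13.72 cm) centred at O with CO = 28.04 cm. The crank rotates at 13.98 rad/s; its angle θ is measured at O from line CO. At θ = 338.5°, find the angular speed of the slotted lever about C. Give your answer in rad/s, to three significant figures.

ω = 13.98 rad/s
Crank pin A relative to C: A = (d + r cosθ, r sinθ); lever angle φ = atan2(r sinθ, d + r cosθ).
Differentiating tanφ: φ̇ = rω(d cosθ + r)/(d² + r² + 2dr cosθ).
d² + r² + 2dr cosθ = |CA|² = 0.169036 m²;  d cosθ + r = +0.39809 m.
|ω_lever| = |0.1372·13.98·+0.39809| / 0.169036 = 4.5171 rad/s.

4.52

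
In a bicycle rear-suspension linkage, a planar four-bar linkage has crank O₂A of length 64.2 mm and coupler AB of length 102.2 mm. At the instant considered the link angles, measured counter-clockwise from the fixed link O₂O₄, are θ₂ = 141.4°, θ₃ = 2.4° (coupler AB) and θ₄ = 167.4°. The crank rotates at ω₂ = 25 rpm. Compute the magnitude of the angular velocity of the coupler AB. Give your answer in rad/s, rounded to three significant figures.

ω₂ = 2.618 rad/s (from 25 rpm).
Differentiating the loop-closure r₂e^{iθ₂}+r₃e^{iθ₃}=r₁+r₄e^{iθ₄} gives r₂ω₂e^{iθ₂}+r₃ω₃e^{iθ₃}=r₄ω₄e^{iθ₄}.
Eliminating the other unknown: ω₃ = r₂ω₂ sin(θ₄−θ₂) / [r₃ sin(θ₃−θ₄)].
Numerator sine = +0.43837; denominator sine = -0.25882.
Result = 0.0642·2.618·(+0.43837) / (0.1022·(-0.25882)) = -2.7855 rad/s; magnitude 2.7855 rad/s.

2.79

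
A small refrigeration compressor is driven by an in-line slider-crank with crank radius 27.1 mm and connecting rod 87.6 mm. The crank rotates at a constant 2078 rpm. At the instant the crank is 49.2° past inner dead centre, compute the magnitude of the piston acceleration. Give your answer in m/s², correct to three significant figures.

789

ω = 2π·2078/60 = 217.6 rad/s
x(θ) = r cosθ + √(L² − r² sin²θ); with ω constant, a = ω²·d²x/dθ².
d²x/dθ² = −r cosθ − r²(cos2θ)/√u − r⁴ sin²2θ/(4u^{3/2}),  u = L² − r² sin²θ = 0.00725291 m².
Substituting r = 0.0271 m, L = 0.0876 m, θ = 49.2°: d²x/dθ² = -0.016662 m.
a = ω²·d²x/dθ² = (217.6)²·(-0.016662) = -788.98 m/s²;  |a| = 788.98 m/s².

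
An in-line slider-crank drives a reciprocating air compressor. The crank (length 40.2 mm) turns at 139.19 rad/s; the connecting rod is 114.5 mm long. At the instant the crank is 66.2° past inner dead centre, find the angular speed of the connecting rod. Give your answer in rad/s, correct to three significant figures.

ω = 139.2 rad/s
The rod makes angle φ with the slider axis where L sinφ = r sinθ; differentiating, L cosφ·φ̇ = r ω cosθ.
L cosφ = √(L² − r² sin²θ) = 0.10843 m.
|ω_rod| = r ω |cosθ| / √(L² − r² sin²θ) = 0.0402·139.2·0.40355/0.10843 = 20.824 rad/s.

20.8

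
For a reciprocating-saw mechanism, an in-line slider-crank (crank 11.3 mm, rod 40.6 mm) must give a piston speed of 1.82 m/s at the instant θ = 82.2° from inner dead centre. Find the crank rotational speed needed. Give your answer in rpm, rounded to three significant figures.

1490

For an in-line slider-crank, |v_piston| = rω|sinθ|·[1 + r cosθ/√(L² − r² sin²θ)].
With r = 0.0113 m, L = 0.0406 m, θ = 82.2°: the bracketed kinematic factor |dx/dθ| = 0.011635 m.
ω = v/|dx/dθ| = 1.82/0.011635 = 156.42 rad/s.
N = 60ω/(2π) = 1493.7 rpm.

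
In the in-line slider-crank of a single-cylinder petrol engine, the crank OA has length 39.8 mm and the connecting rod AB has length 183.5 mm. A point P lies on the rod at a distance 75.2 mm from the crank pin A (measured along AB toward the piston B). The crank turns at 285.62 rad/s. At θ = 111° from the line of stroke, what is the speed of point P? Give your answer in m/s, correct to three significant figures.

ω = 285.6 rad/s.  Crank-pin speed |V_A| = rω = 11.368 m/s, perpendicular to OA.
Rod angle: sinφ = −(r/L) sinθ ⇒ φ = -11.682°; ω_rod = −rω cosθ/√(L²−r²sin²θ) = +22.67 rad/s.
V_P = V_A + ω_rod × AP, with AP = 0.0752 m along the rod.
Components: V_Px = −rω sinθ − a·ω_rod·sinφ = -10.267 m/s;  V_Py = rω cosθ + a·ω_rod·cosφ = -2.4043 m/s.
|V_P| = √(V_Px² + V_Py²) = 10.545 m/s.

10.5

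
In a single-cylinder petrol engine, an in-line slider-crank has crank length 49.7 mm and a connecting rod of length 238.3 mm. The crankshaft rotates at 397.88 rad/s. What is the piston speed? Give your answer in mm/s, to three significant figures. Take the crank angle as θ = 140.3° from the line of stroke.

ω = 397.9 rad/s
For an in-line slider-crank, x = r cosθ + √(L² − r² sin²θ), so v = −rω sinθ·[1 + r cosθ/√(L² − r² sin²θ)].
With r = 0.0497 m, L = 0.2383 m, θ = 140.3°: √(L² − r² sin²θ) = 0.23618 m.
v = −0.0497·397.9·0.63877·[1 + 0.0497·-0.76940/0.23618] = -10.586 m/s.
|v| = 10.586 m/s = 10586 mm/s.

10600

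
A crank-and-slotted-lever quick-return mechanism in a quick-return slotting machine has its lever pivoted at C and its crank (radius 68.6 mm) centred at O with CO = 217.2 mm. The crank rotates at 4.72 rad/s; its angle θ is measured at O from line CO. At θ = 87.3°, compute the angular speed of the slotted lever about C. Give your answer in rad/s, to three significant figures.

0.479

ω = 4.72 rad/s
Crank pin A relative to C: A = (d + r cosθ, r sinθ); lever angle φ = atan2(r sinθ, d + r cosθ).
Differentiating tanφ: φ̇ = rω(d cosθ + r)/(d² + r² + 2dr cosθ).
d² + r² + 2dr cosθ = |CA|² = 0.0532856 m²;  d cosθ + r = +0.078832 m.
|ω_lever| = |0.0686·4.72·+0.078832| / 0.0532856 = 0.47902 rad/s.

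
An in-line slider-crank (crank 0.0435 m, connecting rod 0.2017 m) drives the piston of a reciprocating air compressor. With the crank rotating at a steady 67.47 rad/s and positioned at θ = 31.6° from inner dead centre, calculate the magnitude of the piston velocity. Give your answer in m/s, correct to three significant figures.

1.82

ω = 67.47 rad/s
For an in-line slider-crank, x = r cosθ + √(L² − r² sin²θ), so v = −rω sinθ·[1 + r cosθ/√(L² − r² sin²θ)].
With r = 0.0435 m, L = 0.2017 m, θ = 31.6°: √(L² − r² sin²θ) = 0.20041 m.
v = −0.0435·67.47·0.52399·[1 + 0.0435·0.85173/0.20041] = -1.8222 m/s.
|v| = 1.8222 m/s.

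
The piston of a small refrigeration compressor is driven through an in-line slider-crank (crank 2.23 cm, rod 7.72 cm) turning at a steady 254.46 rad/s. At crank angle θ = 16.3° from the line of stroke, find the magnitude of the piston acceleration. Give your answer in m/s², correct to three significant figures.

1740

ω = 254.5 rad/s
x(θ) = r cosθ + √(L² − r² sin²θ); with ω constant, a = ω²·d²x/dθ².
d²x/dθ² = −r cosθ − r²(cos2θ)/√u − r⁴ sin²2θ/(4u^{3/2}),  u = L² − r² sin²θ = 0.00592067 m².
Substituting r = 0.0223 m, L = 0.0772 m, θ = 16.3°: d²x/dθ² = -0.026888 m.
a = ω²·d²x/dθ² = (254.5)²·(-0.026888) = -1741 m/s²;  |a| = 1741 m/s².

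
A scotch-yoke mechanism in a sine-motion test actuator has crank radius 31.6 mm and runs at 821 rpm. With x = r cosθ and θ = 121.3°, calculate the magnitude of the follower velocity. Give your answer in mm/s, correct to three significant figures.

2320

ω = 85.97 rad/s (from 821 rpm).
x = r cosθ ⇒ ẋ = −rω sinθ.
|v| = rω|sinθ| = 0.0316·85.97·|sin 121.3°| = 2.3214 m/s = 2321.4 mm/s.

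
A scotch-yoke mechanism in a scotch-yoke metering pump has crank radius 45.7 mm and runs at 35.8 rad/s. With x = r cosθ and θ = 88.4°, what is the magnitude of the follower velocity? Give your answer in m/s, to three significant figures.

1.64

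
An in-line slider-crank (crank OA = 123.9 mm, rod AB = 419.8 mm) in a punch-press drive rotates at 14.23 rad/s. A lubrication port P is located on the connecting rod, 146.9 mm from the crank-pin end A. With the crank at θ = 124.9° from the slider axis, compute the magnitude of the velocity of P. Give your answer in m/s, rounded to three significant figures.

1.51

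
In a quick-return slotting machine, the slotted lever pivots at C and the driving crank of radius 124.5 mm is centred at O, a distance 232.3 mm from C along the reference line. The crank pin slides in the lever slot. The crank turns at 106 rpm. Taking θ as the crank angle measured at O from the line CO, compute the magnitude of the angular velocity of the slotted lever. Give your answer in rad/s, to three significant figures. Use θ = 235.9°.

ω = 11.1 rad/s (from 106 rpm).
Crank pin A relative to C: A = (d + r cosθ, r sinθ); lever angle φ = atan2(r sinθ, d + r cosθ).
Differentiating tanφ: φ̇ = rω(d cosθ + r)/(d² + r² + 2dr cosθ).
d² + r² + 2dr cosθ = |CA|² = 0.0370347 m²;  d cosθ + r = -0.0057364 m.
|ω_lever| = |0.1245·11.1·-0.0057364| / 0.0370347 = 0.21406 rad/s.

0.214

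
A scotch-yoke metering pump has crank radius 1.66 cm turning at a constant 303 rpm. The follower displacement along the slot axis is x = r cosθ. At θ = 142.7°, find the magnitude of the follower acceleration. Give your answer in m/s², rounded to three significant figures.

13.3

ω = 31.73 rad/s (from 303 rpm).
x = r cosθ ⇒ ẍ = −rω² cosθ (ω constant).
|a| = rω²|cosθ| = 0.0166·(31.73)²·|cos 142.7°| = 13.295 m/s².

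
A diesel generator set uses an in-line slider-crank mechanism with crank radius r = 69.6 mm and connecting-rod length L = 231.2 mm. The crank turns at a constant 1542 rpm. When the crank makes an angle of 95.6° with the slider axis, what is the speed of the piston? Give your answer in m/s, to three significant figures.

10.8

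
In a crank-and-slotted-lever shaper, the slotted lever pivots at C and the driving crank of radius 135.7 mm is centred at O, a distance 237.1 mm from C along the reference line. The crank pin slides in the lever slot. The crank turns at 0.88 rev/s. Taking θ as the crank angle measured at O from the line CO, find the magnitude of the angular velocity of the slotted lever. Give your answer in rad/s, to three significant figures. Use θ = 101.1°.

1.09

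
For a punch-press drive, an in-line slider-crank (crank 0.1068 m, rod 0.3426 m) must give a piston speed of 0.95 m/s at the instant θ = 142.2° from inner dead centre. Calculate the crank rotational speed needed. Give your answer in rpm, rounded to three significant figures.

185

For an in-line slider-crank, |v_piston| = rω|sinθ|·[1 + r cosθ/√(L² − r² sin²θ)].
With r = 0.1068 m, L = 0.3426 m, θ = 142.2°: the bracketed kinematic factor |dx/dθ| = 0.049032 m.
ω = v/|dx/dθ| = 0.95/0.049032 = 19.375 rad/s.
N = 60ω/(2π) = 185.02 rpm.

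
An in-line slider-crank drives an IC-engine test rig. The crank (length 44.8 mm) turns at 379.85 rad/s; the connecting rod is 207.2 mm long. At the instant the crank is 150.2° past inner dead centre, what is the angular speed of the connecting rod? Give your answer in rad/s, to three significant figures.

71.7

ω = 379.9 rad/s
The rod makes angle φ with the slider axis where L sinφ = r sinθ; differentiating, L cosφ·φ̇ = r ω cosθ.
L cosφ = √(L² − r² sin²θ) = 0.206 m.
|ω_rod| = r ω |cosθ| / √(L² − r² sin²θ) = 0.0448·379.9·0.86777/0.206 = 71.684 rad/s.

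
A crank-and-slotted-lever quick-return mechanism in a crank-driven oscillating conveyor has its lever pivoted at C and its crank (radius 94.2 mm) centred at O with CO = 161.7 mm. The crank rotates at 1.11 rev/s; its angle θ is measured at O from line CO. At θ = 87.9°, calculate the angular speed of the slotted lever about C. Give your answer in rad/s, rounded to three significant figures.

1.82

ω = 6.974 rad/s (from 1.11 rev/s).
Crank pin A relative to C: A = (d + r cosθ, r sinθ); lever angle φ = atan2(r sinθ, d + r cosθ).
Differentiating tanφ: φ̇ = rω(d cosθ + r)/(d² + r² + 2dr cosθ).
d² + r² + 2dr cosθ = |CA|² = 0.0361369 m²;  d cosθ + r = +0.10013 m.
|ω_lever| = |0.0942·6.974·+0.10013| / 0.0361369 = 1.8203 rad/s.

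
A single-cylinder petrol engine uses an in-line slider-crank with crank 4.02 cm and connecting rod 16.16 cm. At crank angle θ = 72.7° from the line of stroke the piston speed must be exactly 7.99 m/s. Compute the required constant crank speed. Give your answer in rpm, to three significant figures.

1850

For an in-line slider-crank, |v_piston| = rω|sinθ|·[1 + r cosθ/√(L² − r² sin²θ)].
With r = 0.0402 m, L = 0.1616 m, θ = 72.7°: the bracketed kinematic factor |dx/dθ| = 0.041304 m.
ω = v/|dx/dθ| = 7.99/0.041304 = 193.44 rad/s.
N = 60ω/(2π) = 1847.2 rpm.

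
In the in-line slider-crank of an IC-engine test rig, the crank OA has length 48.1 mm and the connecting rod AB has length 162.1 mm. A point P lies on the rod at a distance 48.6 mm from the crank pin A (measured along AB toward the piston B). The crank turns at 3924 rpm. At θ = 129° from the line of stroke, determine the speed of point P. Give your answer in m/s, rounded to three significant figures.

ω = 410.9 rad/s.  Crank-pin speed |V_A| = rω = 19.765 m/s, perpendicular to OA.
Rod angle: sinφ = −(r/L) sinθ ⇒ φ = -13.333°; ω_rod = −rω cosθ/√(L²−r²sin²θ) = +78.86 rad/s.
V_P = V_A + ω_rod × AP, with AP = 0.0486 m along the rod.
Components: V_Px = −rω sinθ − a·ω_rod·sinφ = -14.477 m/s;  V_Py = rω cosθ + a·ω_rod·cosφ = -8.7094 m/s.
|V_P| = √(V_Px² + V_Py²) = 16.895 m/s.

16.9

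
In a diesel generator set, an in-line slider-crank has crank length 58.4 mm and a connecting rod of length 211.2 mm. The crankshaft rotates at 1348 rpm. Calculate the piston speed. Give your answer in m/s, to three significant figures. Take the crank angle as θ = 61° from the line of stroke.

8.21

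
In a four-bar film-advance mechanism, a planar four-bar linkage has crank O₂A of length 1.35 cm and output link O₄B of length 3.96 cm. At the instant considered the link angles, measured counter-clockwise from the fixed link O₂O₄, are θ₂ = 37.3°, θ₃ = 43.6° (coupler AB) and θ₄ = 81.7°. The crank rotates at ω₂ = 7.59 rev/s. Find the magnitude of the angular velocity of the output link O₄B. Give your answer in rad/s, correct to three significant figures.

ω₂ = 47.69 rad/s (from 7.59 rev/s).
Differentiating the loop-closure r₂e^{iθ₂}+r₃e^{iθ₃}=r₁+r₄e^{iθ₄} gives r₂ω₂e^{iθ₂}+r₃ω₃e^{iθ₃}=r₄ω₄e^{iθ₄}.
Eliminating the other unknown: ω₄ = r₂ω₂ sin(θ₂−θ₃) / [r₄ sin(θ₄−θ₃)].
Numerator sine = -0.10973; denominator sine = +0.61704.
Result = 0.0135·47.69·(-0.10973) / (0.0396·(+0.61704)) = -2.8913 rad/s; magnitude 2.8913 rad/s.

2.89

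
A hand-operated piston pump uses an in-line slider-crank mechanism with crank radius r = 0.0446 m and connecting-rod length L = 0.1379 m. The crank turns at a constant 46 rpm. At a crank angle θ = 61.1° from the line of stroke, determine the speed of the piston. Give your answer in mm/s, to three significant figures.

ω = 2π·46/60 = 4.817 rad/s
For an in-line slider-crank, x = r cosθ + √(L² − r² sin²θ), so v = −rω sinθ·[1 + r cosθ/√(L² − r² sin²θ)].
With r = 0.0446 m, L = 0.1379 m, θ = 61.1°: √(L² − r² sin²θ) = 0.13226 m.
v = −0.0446·4.817·0.87546·[1 + 0.0446·0.48328/0.13226] = -0.21874 m/s.
|v| = 0.21874 m/s = 218.74 mm/s.

219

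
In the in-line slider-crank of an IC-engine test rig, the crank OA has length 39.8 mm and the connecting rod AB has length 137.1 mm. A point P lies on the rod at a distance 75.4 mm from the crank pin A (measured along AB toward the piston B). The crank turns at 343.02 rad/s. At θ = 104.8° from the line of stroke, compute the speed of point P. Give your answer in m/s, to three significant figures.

12.7

ω = 343 rad/s.  Crank-pin speed |V_A| = rω = 13.652 m/s, perpendicular to OA.
Rod angle: sinφ = −(r/L) sinθ ⇒ φ = -16.300°; ω_rod = −rω cosθ/√(L²−r²sin²θ) = +26.502 rad/s.
V_P = V_A + ω_rod × AP, with AP = 0.0754 m along the rod.
Components: V_Px = −rω sinθ − a·ω_rod·sinφ = -12.638 m/s;  V_Py = rω cosθ + a·ω_rod·cosφ = -1.5695 m/s.
|V_P| = √(V_Px² + V_Py²) = 12.735 m/s.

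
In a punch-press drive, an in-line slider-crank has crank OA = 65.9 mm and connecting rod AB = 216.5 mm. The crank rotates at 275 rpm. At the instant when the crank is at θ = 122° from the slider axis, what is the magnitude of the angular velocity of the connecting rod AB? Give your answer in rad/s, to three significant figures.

4.81

ω = 28.8 rad/s (converted from 275 rpm).
The rod makes angle φ with the slider axis where L sinφ = r sinθ; differentiating, L cosφ·φ̇ = r ω cosθ.
L cosφ = √(L² − r² sin²θ) = 0.20916 m.
|ω_rod| = r ω |cosθ| / √(L² − r² sin²θ) = 0.0659·28.8·0.52992/0.20916 = 4.8081 rad/s.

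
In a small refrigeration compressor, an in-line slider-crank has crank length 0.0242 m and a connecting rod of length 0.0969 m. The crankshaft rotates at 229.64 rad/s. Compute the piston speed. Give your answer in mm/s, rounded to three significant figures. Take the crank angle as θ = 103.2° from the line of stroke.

ω = 229.6 rad/s
For an in-line slider-crank, x = r cosθ + √(L² − r² sin²θ), so v = −rω sinθ·[1 + r cosθ/√(L² − r² sin²θ)].
With r = 0.0242 m, L = 0.0969 m, θ = 103.2°: √(L² − r² sin²θ) = 0.093992 m.
v = −0.0242·229.6·0.97358·[1 + 0.0242·-0.22835/0.093992] = -5.0924 m/s.
|v| = 5.0924 m/s = 5092.4 mm/s.

5090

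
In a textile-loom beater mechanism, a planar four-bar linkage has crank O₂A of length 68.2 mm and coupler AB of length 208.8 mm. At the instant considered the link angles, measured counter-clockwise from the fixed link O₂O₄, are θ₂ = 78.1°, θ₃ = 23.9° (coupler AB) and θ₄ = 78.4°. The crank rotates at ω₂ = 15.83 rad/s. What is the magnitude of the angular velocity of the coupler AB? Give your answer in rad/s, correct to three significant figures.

ω₂ = 15.83 rad/s
Differentiating the loop-closure r₂e^{iθ₂}+r₃e^{iθ₃}=r₁+r₄e^{iθ₄} gives r₂ω₂e^{iθ₂}+r₃ω₃e^{iθ₃}=r₄ω₄e^{iθ₄}.
Eliminating the other unknown: ω₃ = r₂ω₂ sin(θ₄−θ₂) / [r₃ sin(θ₃−θ₄)].
Numerator sine = +0.00524; denominator sine = -0.81412.
Result = 0.0682·15.83·(+0.00524) / (0.2088·(-0.81412)) = -0.033254 rad/s; magnitude 0.033254 rad/s.

0.0333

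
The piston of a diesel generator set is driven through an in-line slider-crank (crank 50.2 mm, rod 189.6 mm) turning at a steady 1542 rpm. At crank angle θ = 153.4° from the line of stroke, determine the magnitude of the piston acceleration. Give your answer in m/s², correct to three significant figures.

ω = 2π·1542/60 = 161.5 rad/s
x(θ) = r cosθ + √(L² − r² sin²θ); with ω constant, a = ω²·d²x/dθ².
d²x/dθ² = −r cosθ − r²(cos2θ)/√u − r⁴ sin²2θ/(4u^{3/2}),  u = L² − r² sin²θ = 0.0354429 m².
Substituting r = 0.0502 m, L = 0.1896 m, θ = 153.4°: d²x/dθ² = +0.036716 m.
a = ω²·d²x/dθ² = (161.5)²·(+0.036716) = +957.36 m/s²;  |a| = 957.36 m/s².

957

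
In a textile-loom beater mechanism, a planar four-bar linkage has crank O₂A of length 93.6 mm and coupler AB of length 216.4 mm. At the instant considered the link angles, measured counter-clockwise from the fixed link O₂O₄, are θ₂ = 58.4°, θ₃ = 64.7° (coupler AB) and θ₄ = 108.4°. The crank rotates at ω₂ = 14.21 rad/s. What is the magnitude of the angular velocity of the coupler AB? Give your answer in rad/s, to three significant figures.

ω₂ = 14.21 rad/s
Differentiating the loop-closure r₂e^{iθ₂}+r₃e^{iθ₃}=r₁+r₄e^{iθ₄} gives r₂ω₂e^{iθ₂}+r₃ω₃e^{iθ₃}=r₄ω₄e^{iθ₄}.
Eliminating the other unknown: ω₃ = r₂ω₂ sin(θ₄−θ₂) / [r₃ sin(θ₃−θ₄)].
Numerator sine = +0.76604; denominator sine = -0.69088.
Result = 0.0936·14.21·(+0.76604) / (0.2164·(-0.69088)) = -6.8149 rad/s; magnitude 6.8149 rad/s.

6.81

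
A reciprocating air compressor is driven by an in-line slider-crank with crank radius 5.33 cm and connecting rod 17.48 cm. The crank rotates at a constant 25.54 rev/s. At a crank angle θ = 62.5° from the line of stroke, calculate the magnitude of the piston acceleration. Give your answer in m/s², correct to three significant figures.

ω = 2π·25.5 = 160.5 rad/s
x(θ) = r cosθ + √(L² − r² sin²θ); with ω constant, a = ω²·d²x/dθ².
d²x/dθ² = −r cosθ − r²(cos2θ)/√u − r⁴ sin²2θ/(4u^{3/2}),  u = L² − r² sin²θ = 0.0283199 m².
Substituting r = 0.0533 m, L = 0.1748 m, θ = 62.5°: d²x/dθ² = -0.015212 m.
a = ω²·d²x/dθ² = (160.5)²·(-0.015212) = -391.74 m/s²;  |a| = 391.74 m/s².

392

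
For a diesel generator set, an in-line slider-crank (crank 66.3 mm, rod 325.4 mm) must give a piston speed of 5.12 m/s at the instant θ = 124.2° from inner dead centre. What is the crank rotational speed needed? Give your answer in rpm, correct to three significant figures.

1010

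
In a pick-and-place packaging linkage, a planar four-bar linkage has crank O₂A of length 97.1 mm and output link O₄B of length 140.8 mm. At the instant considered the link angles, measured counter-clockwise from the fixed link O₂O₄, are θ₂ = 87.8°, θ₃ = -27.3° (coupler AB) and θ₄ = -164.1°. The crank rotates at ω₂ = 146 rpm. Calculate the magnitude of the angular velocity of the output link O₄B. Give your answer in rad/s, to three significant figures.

13.9

ω₂ = 15.29 rad/s (from 146 rpm).
Differentiating the loop-closure r₂e^{iθ₂}+r₃e^{iθ₃}=r₁+r₄e^{iθ₄} gives r₂ω₂e^{iθ₂}+r₃ω₃e^{iθ₃}=r₄ω₄e^{iθ₄}.
Eliminating the other unknown: ω₄ = r₂ω₂ sin(θ₂−θ₃) / [r₄ sin(θ₄−θ₃)].
Numerator sine = +0.90557; denominator sine = -0.68455.
Result = 0.0971·15.29·(+0.90557) / (0.1408·(-0.68455)) = -13.948 rad/s; magnitude 13.948 rad/s.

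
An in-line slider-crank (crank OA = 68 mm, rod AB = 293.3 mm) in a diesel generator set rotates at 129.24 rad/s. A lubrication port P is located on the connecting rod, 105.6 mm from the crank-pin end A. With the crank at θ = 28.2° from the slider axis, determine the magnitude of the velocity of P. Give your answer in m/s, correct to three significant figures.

ω = 129.2 rad/s.  Crank-pin speed |V_A| = rω = 8.7883 m/s, perpendicular to OA.
Rod angle: sinφ = −(r/L) sinθ ⇒ φ = -6.290°; ω_rod = −rω cosθ/√(L²−r²sin²θ) = -26.567 rad/s.
V_P = V_A + ω_rod × AP, with AP = 0.1056 m along the rod.
Components: V_Px = −rω sinθ − a·ω_rod·sinφ = -4.4603 m/s;  V_Py = rω cosθ + a·ω_rod·cosφ = +4.9566 m/s.
|V_P| = √(V_Px² + V_Py²) = 6.668 m/s.

6.67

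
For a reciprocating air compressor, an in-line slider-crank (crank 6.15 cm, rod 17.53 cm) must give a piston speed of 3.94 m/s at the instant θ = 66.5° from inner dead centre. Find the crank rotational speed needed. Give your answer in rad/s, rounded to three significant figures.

For an in-line slider-crank, |v_piston| = rω|sinθ|·[1 + r cosθ/√(L² − r² sin²θ)].
With r = 0.0615 m, L = 0.1753 m, θ = 66.5°: the bracketed kinematic factor |dx/dθ| = 0.064732 m.
ω = v/|dx/dθ| = 3.94/0.064732 = 60.866 rad/s.

60.9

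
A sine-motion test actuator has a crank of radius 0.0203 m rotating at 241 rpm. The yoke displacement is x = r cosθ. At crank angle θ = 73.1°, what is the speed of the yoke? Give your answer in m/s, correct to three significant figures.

0.490

ω = 25.24 rad/s (from 241 rpm).
x = r cosθ ⇒ ẋ = −rω sinθ.
|v| = rω|sinθ| = 0.0203·25.24·|sin 73.1°| = 0.4902 m/s.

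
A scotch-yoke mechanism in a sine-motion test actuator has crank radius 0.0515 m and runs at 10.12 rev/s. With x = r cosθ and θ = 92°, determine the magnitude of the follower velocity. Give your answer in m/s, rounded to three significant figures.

3.27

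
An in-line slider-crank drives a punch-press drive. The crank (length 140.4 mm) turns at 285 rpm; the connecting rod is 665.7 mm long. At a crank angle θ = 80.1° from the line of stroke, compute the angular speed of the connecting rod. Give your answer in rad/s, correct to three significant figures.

ω = 29.85 rad/s (converted from 285 rpm).
The rod makes angle φ with the slider axis where L sinφ = r sinθ; differentiating, L cosφ·φ̇ = r ω cosθ.
L cosφ = √(L² − r² sin²θ) = 0.65117 m.
|ω_rod| = r ω |cosθ| / √(L² − r² sin²θ) = 0.1404·29.85·0.17193/0.65117 = 1.1064 rad/s.

1.11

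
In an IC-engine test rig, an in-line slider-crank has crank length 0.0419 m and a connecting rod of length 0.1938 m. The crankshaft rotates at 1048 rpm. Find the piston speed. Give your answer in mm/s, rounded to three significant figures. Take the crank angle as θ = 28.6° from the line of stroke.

ω = 2π·1048/60 = 109.7 rad/s
For an in-line slider-crank, x = r cosθ + √(L² − r² sin²θ), so v = −rω sinθ·[1 + r cosθ/√(L² − r² sin²θ)].
With r = 0.0419 m, L = 0.1938 m, θ = 28.6°: √(L² − r² sin²θ) = 0.19276 m.
v = −0.0419·109.7·0.47869·[1 + 0.0419·0.87798/0.19276] = -2.6213 m/s.
|v| = 2.6213 m/s = 2621.3 mm/s.

2620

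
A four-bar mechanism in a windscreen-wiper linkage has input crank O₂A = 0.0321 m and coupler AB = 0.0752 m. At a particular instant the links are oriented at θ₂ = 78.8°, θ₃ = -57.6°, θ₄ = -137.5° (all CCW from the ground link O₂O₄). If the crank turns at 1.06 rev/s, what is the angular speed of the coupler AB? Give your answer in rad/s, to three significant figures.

ω₂ = 6.66 rad/s (from 1.06 rev/s).
Differentiating the loop-closure r₂e^{iθ₂}+r₃e^{iθ₃}=r₁+r₄e^{iθ₄} gives r₂ω₂e^{iθ₂}+r₃ω₃e^{iθ₃}=r₄ω₄e^{iθ₄}.
Eliminating the other unknown: ω₃ = r₂ω₂ sin(θ₄−θ₂) / [r₃ sin(θ₃−θ₄)].
Numerator sine = +0.59201; denominator sine = +0.98450.
Result = 0.0321·6.66·(+0.59201) / (0.0752·(+0.98450)) = +1.7096 rad/s; magnitude 1.7096 rad/s.

1.71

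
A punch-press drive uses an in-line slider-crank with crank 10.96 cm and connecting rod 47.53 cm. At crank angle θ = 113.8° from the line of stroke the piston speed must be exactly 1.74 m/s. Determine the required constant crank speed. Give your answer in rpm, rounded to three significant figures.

For an in-line slider-crank, |v_piston| = rω|sinθ|·[1 + r cosθ/√(L² − r² sin²θ)].
With r = 0.1096 m, L = 0.4753 m, θ = 113.8°: the bracketed kinematic factor |dx/dθ| = 0.090733 m.
ω = v/|dx/dθ| = 1.74/0.090733 = 19.177 rad/s.
N = 60ω/(2π) = 183.13 rpm.

183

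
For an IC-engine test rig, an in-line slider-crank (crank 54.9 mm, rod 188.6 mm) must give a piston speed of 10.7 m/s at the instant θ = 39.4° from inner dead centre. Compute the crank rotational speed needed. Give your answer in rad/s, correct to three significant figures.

250

For an in-line slider-crank, |v_piston| = rω|sinθ|·[1 + r cosθ/√(L² − r² sin²θ)].
With r = 0.0549 m, L = 0.1886 m, θ = 39.4°: the bracketed kinematic factor |dx/dθ| = 0.042822 m.
ω = v/|dx/dθ| = 10.7/0.042822 = 249.87 rad/s.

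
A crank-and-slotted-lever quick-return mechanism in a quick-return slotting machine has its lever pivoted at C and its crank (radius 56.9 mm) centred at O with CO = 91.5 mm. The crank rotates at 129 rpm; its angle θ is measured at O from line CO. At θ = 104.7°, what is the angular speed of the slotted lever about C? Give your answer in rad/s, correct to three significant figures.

ω = 13.51 rad/s (from 129 rpm).
Crank pin A relative to C: A = (d + r cosθ, r sinθ); lever angle φ = atan2(r sinθ, d + r cosθ).
Differentiating tanφ: φ̇ = rω(d cosθ + r)/(d² + r² + 2dr cosθ).
d² + r² + 2dr cosθ = |CA|² = 0.00896755 m²;  d cosθ + r = +0.033681 m.
|ω_lever| = |0.0569·13.51·+0.033681| / 0.00896755 = 2.887 rad/s.

2.89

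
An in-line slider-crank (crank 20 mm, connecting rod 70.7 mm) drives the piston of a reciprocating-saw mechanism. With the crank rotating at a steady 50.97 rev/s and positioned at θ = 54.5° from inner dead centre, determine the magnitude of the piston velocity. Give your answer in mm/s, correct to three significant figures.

6090

ω = 2π·51 = 320.3 rad/s
For an in-line slider-crank, x = r cosθ + √(L² − r² sin²θ), so v = −rω sinθ·[1 + r cosθ/√(L² − r² sin²θ)].
With r = 0.02 m, L = 0.0707 m, θ = 54.5°: √(L² − r² sin²θ) = 0.0688 m.
v = −0.02·320.3·0.81412·[1 + 0.02·0.58070/0.0688] = -6.0947 m/s.
|v| = 6.0947 m/s = 6094.7 mm/s.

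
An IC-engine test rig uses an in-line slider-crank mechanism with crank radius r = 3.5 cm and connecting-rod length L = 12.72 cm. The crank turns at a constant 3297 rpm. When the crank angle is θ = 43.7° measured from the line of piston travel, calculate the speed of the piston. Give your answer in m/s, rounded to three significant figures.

ω = 2π·3297/60 = 345.3 rad/s
For an in-line slider-crank, x = r cosθ + √(L² − r² sin²θ), so v = −rω sinθ·[1 + r cosθ/√(L² − r² sin²θ)].
With r = 0.035 m, L = 0.1272 m, θ = 43.7°: √(L² − r² sin²θ) = 0.12488 m.
v = −0.035·345.3·0.69088·[1 + 0.035·0.72297/0.12488] = -10.04 m/s.
|v| = 10.04 m/s.

10.0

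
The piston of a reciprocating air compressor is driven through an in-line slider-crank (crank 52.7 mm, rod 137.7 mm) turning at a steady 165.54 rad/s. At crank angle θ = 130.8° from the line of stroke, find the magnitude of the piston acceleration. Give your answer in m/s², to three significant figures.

ω = 165.5 rad/s
x(θ) = r cosθ + √(L² − r² sin²θ); with ω constant, a = ω²·d²x/dθ².
d²x/dθ² = −r cosθ − r²(cos2θ)/√u − r⁴ sin²2θ/(4u^{3/2}),  u = L² − r² sin²θ = 0.0173698 m².
Substituting r = 0.0527 m, L = 0.1377 m, θ = 130.8°: d²x/dθ² = +0.036689 m.
a = ω²·d²x/dθ² = (165.5)²·(+0.036689) = +1005.4 m/s²;  |a| = 1005.4 m/s².

1010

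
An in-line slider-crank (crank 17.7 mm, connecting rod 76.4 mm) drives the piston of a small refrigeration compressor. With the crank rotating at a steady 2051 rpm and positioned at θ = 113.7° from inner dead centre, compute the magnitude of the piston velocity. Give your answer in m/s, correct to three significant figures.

ω = 2π·2051/60 = 214.8 rad/s
For an in-line slider-crank, x = r cosθ + √(L² − r² sin²θ), so v = −rω sinθ·[1 + r cosθ/√(L² − r² sin²θ)].
With r = 0.0177 m, L = 0.0764 m, θ = 113.7°: √(L² − r² sin²θ) = 0.074661 m.
v = −0.0177·214.8·0.91566·[1 + 0.0177·-0.40195/0.074661] = -3.1493 m/s.
|v| = 3.1493 m/s.

3.15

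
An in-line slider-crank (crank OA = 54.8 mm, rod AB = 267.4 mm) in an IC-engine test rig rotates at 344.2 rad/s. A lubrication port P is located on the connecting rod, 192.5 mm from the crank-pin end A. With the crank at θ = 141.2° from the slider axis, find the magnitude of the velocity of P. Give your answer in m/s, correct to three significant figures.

ω = 344.2 rad/s.  Crank-pin speed |V_A| = rω = 18.862 m/s, perpendicular to OA.
Rod angle: sinφ = −(r/L) sinθ ⇒ φ = -7.378°; ω_rod = −rω cosθ/√(L²−r²sin²θ) = +55.433 rad/s.
V_P = V_A + ω_rod × AP, with AP = 0.1925 m along the rod.
Components: V_Px = −rω sinθ − a·ω_rod·sinφ = -10.449 m/s;  V_Py = rω cosθ + a·ω_rod·cosφ = -4.1175 m/s.
|V_P| = √(V_Px² + V_Py²) = 11.231 m/s.

11.2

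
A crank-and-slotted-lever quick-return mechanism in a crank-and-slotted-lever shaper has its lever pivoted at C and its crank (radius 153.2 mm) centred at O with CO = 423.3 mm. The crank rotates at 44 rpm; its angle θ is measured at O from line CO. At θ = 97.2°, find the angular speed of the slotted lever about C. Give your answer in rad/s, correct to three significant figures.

0.379

ω = 4.608 rad/s (from 44 rpm).
Crank pin A relative to C: A = (d + r cosθ, r sinθ); lever angle φ = atan2(r sinθ, d + r cosθ).
Differentiating tanφ: φ̇ = rω(d cosθ + r)/(d² + r² + 2dr cosθ).
d² + r² + 2dr cosθ = |CA|² = 0.186398 m²;  d cosθ + r = +0.10015 m.
|ω_lever| = |0.1532·4.608·+0.10015| / 0.186398 = 0.37926 rad/s.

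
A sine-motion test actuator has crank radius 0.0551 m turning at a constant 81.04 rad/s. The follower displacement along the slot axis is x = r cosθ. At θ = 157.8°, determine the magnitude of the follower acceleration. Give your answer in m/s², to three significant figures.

335

ω = 81.04 rad/s
x = r cosθ ⇒ ẍ = −rω² cosθ (ω constant).
|a| = rω²|cosθ| = 0.0551·(81.04)²·|cos 157.8°| = 335.04 m/s².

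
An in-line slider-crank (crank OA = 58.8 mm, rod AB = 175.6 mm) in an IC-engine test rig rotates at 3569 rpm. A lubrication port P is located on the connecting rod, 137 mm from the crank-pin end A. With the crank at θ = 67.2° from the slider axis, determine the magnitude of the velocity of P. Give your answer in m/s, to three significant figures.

22.5

ω = 373.7 rad/s.  Crank-pin speed |V_A| = rω = 21.976 m/s, perpendicular to OA.
Rod angle: sinφ = −(r/L) sinθ ⇒ φ = -17.980°; ω_rod = −rω cosθ/√(L²−r²sin²θ) = -50.987 rad/s.
V_P = V_A + ω_rod × AP, with AP = 0.137 m along the rod.
Components: V_Px = −rω sinθ − a·ω_rod·sinφ = -22.415 m/s;  V_Py = rω cosθ + a·ω_rod·cosφ = +1.872 m/s.
|V_P| = √(V_Px² + V_Py²) = 22.493 m/s.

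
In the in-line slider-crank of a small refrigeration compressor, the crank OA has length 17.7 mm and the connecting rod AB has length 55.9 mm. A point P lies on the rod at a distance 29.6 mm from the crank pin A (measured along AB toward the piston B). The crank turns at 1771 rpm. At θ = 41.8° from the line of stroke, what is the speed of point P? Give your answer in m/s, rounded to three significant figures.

2.72

ω = 185.5 rad/s.  Crank-pin speed |V_A| = rω = 3.2826 m/s, perpendicular to OA.
Rod angle: sinφ = −(r/L) sinθ ⇒ φ = -12.184°; ω_rod = −rω cosθ/√(L²−r²sin²θ) = -44.785 rad/s.
V_P = V_A + ω_rod × AP, with AP = 0.0296 m along the rod.
Components: V_Px = −rω sinθ − a·ω_rod·sinφ = -2.4677 m/s;  V_Py = rω cosθ + a·ω_rod·cosφ = +1.1513 m/s.
|V_P| = √(V_Px² + V_Py²) = 2.7231 m/s.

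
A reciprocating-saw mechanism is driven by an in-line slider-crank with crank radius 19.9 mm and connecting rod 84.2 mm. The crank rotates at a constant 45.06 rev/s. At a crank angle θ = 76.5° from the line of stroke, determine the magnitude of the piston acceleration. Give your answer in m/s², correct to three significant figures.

ω = 2π·45.1 = 283.1 rad/s
x(θ) = r cosθ + √(L² − r² sin²θ); with ω constant, a = ω²·d²x/dθ².
d²x/dθ² = −r cosθ − r²(cos2θ)/√u − r⁴ sin²2θ/(4u^{3/2}),  u = L² − r² sin²θ = 0.00671521 m².
Substituting r = 0.0199 m, L = 0.0842 m, θ = 76.5°: d²x/dθ² = -0.00035441 m.
a = ω²·d²x/dθ² = (283.1)²·(-0.00035441) = -28.409 m/s²;  |a| = 28.409 m/s².

28.4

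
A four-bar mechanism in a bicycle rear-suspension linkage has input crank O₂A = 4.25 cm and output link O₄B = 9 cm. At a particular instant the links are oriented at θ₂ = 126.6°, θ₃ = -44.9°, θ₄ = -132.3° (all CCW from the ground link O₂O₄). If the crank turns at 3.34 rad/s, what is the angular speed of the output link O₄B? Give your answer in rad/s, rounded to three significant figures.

0.233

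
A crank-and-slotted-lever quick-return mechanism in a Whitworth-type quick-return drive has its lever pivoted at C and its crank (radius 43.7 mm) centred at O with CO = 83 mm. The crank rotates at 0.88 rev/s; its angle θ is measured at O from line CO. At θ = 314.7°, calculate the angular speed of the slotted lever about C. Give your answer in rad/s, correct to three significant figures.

ω = 5.529 rad/s (from 0.88 rev/s).
Crank pin A relative to C: A = (d + r cosθ, r sinθ); lever angle φ = atan2(r sinθ, d + r cosθ).
Differentiating tanφ: φ̇ = rω(d cosθ + r)/(d² + r² + 2dr cosθ).
d² + r² + 2dr cosθ = |CA|² = 0.0139013 m²;  d cosθ + r = +0.10208 m.
|ω_lever| = |0.0437·5.529·+0.10208| / 0.0139013 = 1.7743 rad/s.

1.77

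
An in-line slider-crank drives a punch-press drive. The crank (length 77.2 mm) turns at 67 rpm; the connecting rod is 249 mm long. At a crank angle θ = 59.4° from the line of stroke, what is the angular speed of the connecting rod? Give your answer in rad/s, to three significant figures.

ω = 7.016 rad/s (converted from 67 rpm).
The rod makes angle φ with the slider axis where L sinφ = r sinθ; differentiating, L cosφ·φ̇ = r ω cosθ.
L cosφ = √(L² − r² sin²θ) = 0.23997 m.
|ω_rod| = r ω |cosθ| / √(L² − r² sin²θ) = 0.0772·7.016·0.50904/0.23997 = 1.149 rad/s.

1.15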